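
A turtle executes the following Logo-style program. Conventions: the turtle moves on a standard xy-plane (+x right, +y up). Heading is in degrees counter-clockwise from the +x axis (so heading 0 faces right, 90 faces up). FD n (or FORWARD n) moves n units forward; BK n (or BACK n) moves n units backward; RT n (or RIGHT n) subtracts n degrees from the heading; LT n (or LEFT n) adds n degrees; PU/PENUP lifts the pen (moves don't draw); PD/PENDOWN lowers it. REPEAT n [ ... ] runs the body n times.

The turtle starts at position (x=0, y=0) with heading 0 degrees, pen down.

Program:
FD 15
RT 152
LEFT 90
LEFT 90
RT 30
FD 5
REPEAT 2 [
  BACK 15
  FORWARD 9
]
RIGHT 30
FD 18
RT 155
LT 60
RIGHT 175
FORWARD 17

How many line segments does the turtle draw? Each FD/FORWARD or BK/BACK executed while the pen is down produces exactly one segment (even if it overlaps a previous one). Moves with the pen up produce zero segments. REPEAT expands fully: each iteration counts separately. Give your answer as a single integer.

Answer: 8

Derivation:
Executing turtle program step by step:
Start: pos=(0,0), heading=0, pen down
FD 15: (0,0) -> (15,0) [heading=0, draw]
RT 152: heading 0 -> 208
LT 90: heading 208 -> 298
LT 90: heading 298 -> 28
RT 30: heading 28 -> 358
FD 5: (15,0) -> (19.997,-0.174) [heading=358, draw]
REPEAT 2 [
  -- iteration 1/2 --
  BK 15: (19.997,-0.174) -> (5.006,0.349) [heading=358, draw]
  FD 9: (5.006,0.349) -> (14.001,0.035) [heading=358, draw]
  -- iteration 2/2 --
  BK 15: (14.001,0.035) -> (-0.99,0.558) [heading=358, draw]
  FD 9: (-0.99,0.558) -> (8.004,0.244) [heading=358, draw]
]
RT 30: heading 358 -> 328
FD 18: (8.004,0.244) -> (23.269,-9.294) [heading=328, draw]
RT 155: heading 328 -> 173
LT 60: heading 173 -> 233
RT 175: heading 233 -> 58
FD 17: (23.269,-9.294) -> (32.278,5.123) [heading=58, draw]
Final: pos=(32.278,5.123), heading=58, 8 segment(s) drawn
Segments drawn: 8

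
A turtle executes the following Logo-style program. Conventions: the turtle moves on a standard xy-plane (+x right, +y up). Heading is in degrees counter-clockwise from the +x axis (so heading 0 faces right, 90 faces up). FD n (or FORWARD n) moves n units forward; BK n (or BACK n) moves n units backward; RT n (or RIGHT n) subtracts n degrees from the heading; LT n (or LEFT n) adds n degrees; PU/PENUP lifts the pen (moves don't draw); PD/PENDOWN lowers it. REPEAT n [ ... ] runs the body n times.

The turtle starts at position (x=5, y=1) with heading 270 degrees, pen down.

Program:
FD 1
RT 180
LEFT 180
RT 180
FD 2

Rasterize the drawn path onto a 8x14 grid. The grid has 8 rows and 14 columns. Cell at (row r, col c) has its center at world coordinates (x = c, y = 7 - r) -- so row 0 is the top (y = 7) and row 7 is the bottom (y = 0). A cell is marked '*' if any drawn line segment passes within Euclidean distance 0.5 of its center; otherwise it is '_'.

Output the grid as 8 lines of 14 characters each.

Answer: ______________
______________
______________
______________
______________
_____*________
_____*________
_____*________

Derivation:
Segment 0: (5,1) -> (5,0)
Segment 1: (5,0) -> (5,2)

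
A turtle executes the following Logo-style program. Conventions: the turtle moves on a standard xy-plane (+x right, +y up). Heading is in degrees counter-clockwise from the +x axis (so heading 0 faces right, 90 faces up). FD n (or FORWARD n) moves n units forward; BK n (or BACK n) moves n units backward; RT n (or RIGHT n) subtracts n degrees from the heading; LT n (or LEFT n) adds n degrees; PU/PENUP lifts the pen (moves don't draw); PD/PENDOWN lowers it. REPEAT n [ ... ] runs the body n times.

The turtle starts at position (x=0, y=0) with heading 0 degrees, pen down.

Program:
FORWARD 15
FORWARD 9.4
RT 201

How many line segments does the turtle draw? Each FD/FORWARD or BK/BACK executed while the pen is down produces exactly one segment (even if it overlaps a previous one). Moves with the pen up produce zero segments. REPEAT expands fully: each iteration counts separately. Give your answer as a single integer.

Executing turtle program step by step:
Start: pos=(0,0), heading=0, pen down
FD 15: (0,0) -> (15,0) [heading=0, draw]
FD 9.4: (15,0) -> (24.4,0) [heading=0, draw]
RT 201: heading 0 -> 159
Final: pos=(24.4,0), heading=159, 2 segment(s) drawn
Segments drawn: 2

Answer: 2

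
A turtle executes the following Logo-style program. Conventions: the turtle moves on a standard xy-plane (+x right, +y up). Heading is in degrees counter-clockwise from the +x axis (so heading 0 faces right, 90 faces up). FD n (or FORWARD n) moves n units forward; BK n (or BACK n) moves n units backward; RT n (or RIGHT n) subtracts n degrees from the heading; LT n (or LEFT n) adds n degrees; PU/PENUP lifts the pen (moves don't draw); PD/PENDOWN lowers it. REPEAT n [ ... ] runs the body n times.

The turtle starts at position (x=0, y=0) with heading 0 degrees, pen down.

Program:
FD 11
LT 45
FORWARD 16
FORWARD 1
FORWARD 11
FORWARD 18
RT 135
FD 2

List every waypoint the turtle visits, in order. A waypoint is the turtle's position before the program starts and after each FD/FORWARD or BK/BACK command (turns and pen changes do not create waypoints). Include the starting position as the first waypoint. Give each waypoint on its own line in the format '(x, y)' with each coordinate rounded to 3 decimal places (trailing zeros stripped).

Answer: (0, 0)
(11, 0)
(22.314, 11.314)
(23.021, 12.021)
(30.799, 19.799)
(43.527, 32.527)
(43.527, 30.527)

Derivation:
Executing turtle program step by step:
Start: pos=(0,0), heading=0, pen down
FD 11: (0,0) -> (11,0) [heading=0, draw]
LT 45: heading 0 -> 45
FD 16: (11,0) -> (22.314,11.314) [heading=45, draw]
FD 1: (22.314,11.314) -> (23.021,12.021) [heading=45, draw]
FD 11: (23.021,12.021) -> (30.799,19.799) [heading=45, draw]
FD 18: (30.799,19.799) -> (43.527,32.527) [heading=45, draw]
RT 135: heading 45 -> 270
FD 2: (43.527,32.527) -> (43.527,30.527) [heading=270, draw]
Final: pos=(43.527,30.527), heading=270, 6 segment(s) drawn
Waypoints (7 total):
(0, 0)
(11, 0)
(22.314, 11.314)
(23.021, 12.021)
(30.799, 19.799)
(43.527, 32.527)
(43.527, 30.527)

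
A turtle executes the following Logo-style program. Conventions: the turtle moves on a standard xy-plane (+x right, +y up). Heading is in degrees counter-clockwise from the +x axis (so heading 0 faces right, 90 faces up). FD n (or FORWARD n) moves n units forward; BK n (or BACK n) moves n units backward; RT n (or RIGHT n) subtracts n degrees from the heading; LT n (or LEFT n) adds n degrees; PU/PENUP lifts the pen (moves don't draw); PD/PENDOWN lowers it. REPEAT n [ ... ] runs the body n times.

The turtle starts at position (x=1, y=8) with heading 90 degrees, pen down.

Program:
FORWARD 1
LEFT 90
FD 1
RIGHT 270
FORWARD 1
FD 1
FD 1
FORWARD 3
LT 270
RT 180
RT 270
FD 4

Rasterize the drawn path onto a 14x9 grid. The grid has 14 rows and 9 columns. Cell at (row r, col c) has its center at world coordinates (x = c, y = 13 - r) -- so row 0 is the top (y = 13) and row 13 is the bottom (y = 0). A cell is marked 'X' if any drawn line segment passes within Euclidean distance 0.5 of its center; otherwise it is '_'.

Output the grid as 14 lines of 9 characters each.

Answer: _________
_________
_________
_________
XX_______
XX_______
X________
X________
X________
X________
X________
_________
_________
_________

Derivation:
Segment 0: (1,8) -> (1,9)
Segment 1: (1,9) -> (0,9)
Segment 2: (0,9) -> (0,8)
Segment 3: (0,8) -> (0,7)
Segment 4: (0,7) -> (0,6)
Segment 5: (0,6) -> (0,3)
Segment 6: (0,3) -> (-0,7)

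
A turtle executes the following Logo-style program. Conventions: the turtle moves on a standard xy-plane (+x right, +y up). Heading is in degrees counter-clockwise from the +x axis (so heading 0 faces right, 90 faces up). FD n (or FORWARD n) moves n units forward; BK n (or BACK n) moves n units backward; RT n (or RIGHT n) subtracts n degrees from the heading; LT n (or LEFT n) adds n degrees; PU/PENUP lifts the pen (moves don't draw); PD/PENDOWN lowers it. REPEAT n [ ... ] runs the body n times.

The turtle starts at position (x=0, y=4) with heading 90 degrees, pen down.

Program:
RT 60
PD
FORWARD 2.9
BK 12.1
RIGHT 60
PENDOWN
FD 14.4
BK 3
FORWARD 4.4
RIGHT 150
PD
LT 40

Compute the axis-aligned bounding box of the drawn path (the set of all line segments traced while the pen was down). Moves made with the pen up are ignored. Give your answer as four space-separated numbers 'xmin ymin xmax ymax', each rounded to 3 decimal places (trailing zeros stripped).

Executing turtle program step by step:
Start: pos=(0,4), heading=90, pen down
RT 60: heading 90 -> 30
PD: pen down
FD 2.9: (0,4) -> (2.511,5.45) [heading=30, draw]
BK 12.1: (2.511,5.45) -> (-7.967,-0.6) [heading=30, draw]
RT 60: heading 30 -> 330
PD: pen down
FD 14.4: (-7.967,-0.6) -> (4.503,-7.8) [heading=330, draw]
BK 3: (4.503,-7.8) -> (1.905,-6.3) [heading=330, draw]
FD 4.4: (1.905,-6.3) -> (5.716,-8.5) [heading=330, draw]
RT 150: heading 330 -> 180
PD: pen down
LT 40: heading 180 -> 220
Final: pos=(5.716,-8.5), heading=220, 5 segment(s) drawn

Segment endpoints: x in {-7.967, 0, 1.905, 2.511, 4.503, 5.716}, y in {-8.5, -7.8, -6.3, -0.6, 4, 5.45}
xmin=-7.967, ymin=-8.5, xmax=5.716, ymax=5.45

Answer: -7.967 -8.5 5.716 5.45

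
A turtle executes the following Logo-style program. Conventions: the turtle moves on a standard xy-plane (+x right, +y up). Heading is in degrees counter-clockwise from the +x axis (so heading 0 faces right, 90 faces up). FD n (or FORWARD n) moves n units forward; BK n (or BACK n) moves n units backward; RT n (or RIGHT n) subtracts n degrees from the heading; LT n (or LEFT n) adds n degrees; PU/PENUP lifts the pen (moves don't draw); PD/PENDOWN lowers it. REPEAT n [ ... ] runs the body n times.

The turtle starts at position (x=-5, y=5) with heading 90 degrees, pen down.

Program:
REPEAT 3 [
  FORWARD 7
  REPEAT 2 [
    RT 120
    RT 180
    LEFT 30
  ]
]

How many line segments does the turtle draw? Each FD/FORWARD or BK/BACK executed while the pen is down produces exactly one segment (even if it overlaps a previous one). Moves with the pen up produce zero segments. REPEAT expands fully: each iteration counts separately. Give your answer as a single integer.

Executing turtle program step by step:
Start: pos=(-5,5), heading=90, pen down
REPEAT 3 [
  -- iteration 1/3 --
  FD 7: (-5,5) -> (-5,12) [heading=90, draw]
  REPEAT 2 [
    -- iteration 1/2 --
    RT 120: heading 90 -> 330
    RT 180: heading 330 -> 150
    LT 30: heading 150 -> 180
    -- iteration 2/2 --
    RT 120: heading 180 -> 60
    RT 180: heading 60 -> 240
    LT 30: heading 240 -> 270
  ]
  -- iteration 2/3 --
  FD 7: (-5,12) -> (-5,5) [heading=270, draw]
  REPEAT 2 [
    -- iteration 1/2 --
    RT 120: heading 270 -> 150
    RT 180: heading 150 -> 330
    LT 30: heading 330 -> 0
    -- iteration 2/2 --
    RT 120: heading 0 -> 240
    RT 180: heading 240 -> 60
    LT 30: heading 60 -> 90
  ]
  -- iteration 3/3 --
  FD 7: (-5,5) -> (-5,12) [heading=90, draw]
  REPEAT 2 [
    -- iteration 1/2 --
    RT 120: heading 90 -> 330
    RT 180: heading 330 -> 150
    LT 30: heading 150 -> 180
    -- iteration 2/2 --
    RT 120: heading 180 -> 60
    RT 180: heading 60 -> 240
    LT 30: heading 240 -> 270
  ]
]
Final: pos=(-5,12), heading=270, 3 segment(s) drawn
Segments drawn: 3

Answer: 3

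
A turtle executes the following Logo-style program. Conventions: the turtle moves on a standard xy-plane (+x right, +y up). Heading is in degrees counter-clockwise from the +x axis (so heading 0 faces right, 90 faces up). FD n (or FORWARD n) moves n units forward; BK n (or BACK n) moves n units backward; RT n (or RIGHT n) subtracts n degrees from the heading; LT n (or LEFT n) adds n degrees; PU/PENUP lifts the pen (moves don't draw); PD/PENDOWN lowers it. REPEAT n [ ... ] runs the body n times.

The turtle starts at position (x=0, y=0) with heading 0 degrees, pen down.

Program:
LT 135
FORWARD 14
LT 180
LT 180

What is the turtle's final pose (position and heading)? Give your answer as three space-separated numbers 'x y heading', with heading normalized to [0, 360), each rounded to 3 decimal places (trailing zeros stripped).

Executing turtle program step by step:
Start: pos=(0,0), heading=0, pen down
LT 135: heading 0 -> 135
FD 14: (0,0) -> (-9.899,9.899) [heading=135, draw]
LT 180: heading 135 -> 315
LT 180: heading 315 -> 135
Final: pos=(-9.899,9.899), heading=135, 1 segment(s) drawn

Answer: -9.899 9.899 135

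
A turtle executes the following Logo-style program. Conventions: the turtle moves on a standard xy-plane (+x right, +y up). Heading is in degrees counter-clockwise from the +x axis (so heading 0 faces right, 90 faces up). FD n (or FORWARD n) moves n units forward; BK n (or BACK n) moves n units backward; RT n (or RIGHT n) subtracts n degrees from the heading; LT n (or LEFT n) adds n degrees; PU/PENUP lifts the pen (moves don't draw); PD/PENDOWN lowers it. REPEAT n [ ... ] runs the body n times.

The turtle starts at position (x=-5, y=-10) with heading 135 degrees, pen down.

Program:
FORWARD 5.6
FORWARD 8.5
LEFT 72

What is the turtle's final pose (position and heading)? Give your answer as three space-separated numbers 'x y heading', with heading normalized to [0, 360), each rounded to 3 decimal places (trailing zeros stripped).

Executing turtle program step by step:
Start: pos=(-5,-10), heading=135, pen down
FD 5.6: (-5,-10) -> (-8.96,-6.04) [heading=135, draw]
FD 8.5: (-8.96,-6.04) -> (-14.97,-0.03) [heading=135, draw]
LT 72: heading 135 -> 207
Final: pos=(-14.97,-0.03), heading=207, 2 segment(s) drawn

Answer: -14.97 -0.03 207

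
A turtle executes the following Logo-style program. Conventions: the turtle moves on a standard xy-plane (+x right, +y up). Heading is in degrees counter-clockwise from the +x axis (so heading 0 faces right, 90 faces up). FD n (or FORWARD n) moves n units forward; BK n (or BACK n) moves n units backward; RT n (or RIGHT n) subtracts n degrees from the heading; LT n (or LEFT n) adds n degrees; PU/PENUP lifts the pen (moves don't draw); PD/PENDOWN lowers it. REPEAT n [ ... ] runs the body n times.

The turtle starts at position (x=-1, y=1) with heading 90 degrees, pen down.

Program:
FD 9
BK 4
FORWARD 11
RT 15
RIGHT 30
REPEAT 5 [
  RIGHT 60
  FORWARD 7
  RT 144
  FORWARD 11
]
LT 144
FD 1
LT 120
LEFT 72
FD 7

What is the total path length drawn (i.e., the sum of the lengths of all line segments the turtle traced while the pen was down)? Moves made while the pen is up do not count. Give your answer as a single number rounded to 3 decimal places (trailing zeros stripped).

Answer: 122

Derivation:
Executing turtle program step by step:
Start: pos=(-1,1), heading=90, pen down
FD 9: (-1,1) -> (-1,10) [heading=90, draw]
BK 4: (-1,10) -> (-1,6) [heading=90, draw]
FD 11: (-1,6) -> (-1,17) [heading=90, draw]
RT 15: heading 90 -> 75
RT 30: heading 75 -> 45
REPEAT 5 [
  -- iteration 1/5 --
  RT 60: heading 45 -> 345
  FD 7: (-1,17) -> (5.761,15.188) [heading=345, draw]
  RT 144: heading 345 -> 201
  FD 11: (5.761,15.188) -> (-4.508,11.246) [heading=201, draw]
  -- iteration 2/5 --
  RT 60: heading 201 -> 141
  FD 7: (-4.508,11.246) -> (-9.948,15.651) [heading=141, draw]
  RT 144: heading 141 -> 357
  FD 11: (-9.948,15.651) -> (1.037,15.076) [heading=357, draw]
  -- iteration 3/5 --
  RT 60: heading 357 -> 297
  FD 7: (1.037,15.076) -> (4.215,8.839) [heading=297, draw]
  RT 144: heading 297 -> 153
  FD 11: (4.215,8.839) -> (-5.586,13.833) [heading=153, draw]
  -- iteration 4/5 --
  RT 60: heading 153 -> 93
  FD 7: (-5.586,13.833) -> (-5.952,20.823) [heading=93, draw]
  RT 144: heading 93 -> 309
  FD 11: (-5.952,20.823) -> (0.97,12.274) [heading=309, draw]
  -- iteration 5/5 --
  RT 60: heading 309 -> 249
  FD 7: (0.97,12.274) -> (-1.539,5.739) [heading=249, draw]
  RT 144: heading 249 -> 105
  FD 11: (-1.539,5.739) -> (-4.386,16.365) [heading=105, draw]
]
LT 144: heading 105 -> 249
FD 1: (-4.386,16.365) -> (-4.744,15.431) [heading=249, draw]
LT 120: heading 249 -> 9
LT 72: heading 9 -> 81
FD 7: (-4.744,15.431) -> (-3.649,22.345) [heading=81, draw]
Final: pos=(-3.649,22.345), heading=81, 15 segment(s) drawn

Segment lengths:
  seg 1: (-1,1) -> (-1,10), length = 9
  seg 2: (-1,10) -> (-1,6), length = 4
  seg 3: (-1,6) -> (-1,17), length = 11
  seg 4: (-1,17) -> (5.761,15.188), length = 7
  seg 5: (5.761,15.188) -> (-4.508,11.246), length = 11
  seg 6: (-4.508,11.246) -> (-9.948,15.651), length = 7
  seg 7: (-9.948,15.651) -> (1.037,15.076), length = 11
  seg 8: (1.037,15.076) -> (4.215,8.839), length = 7
  seg 9: (4.215,8.839) -> (-5.586,13.833), length = 11
  seg 10: (-5.586,13.833) -> (-5.952,20.823), length = 7
  seg 11: (-5.952,20.823) -> (0.97,12.274), length = 11
  seg 12: (0.97,12.274) -> (-1.539,5.739), length = 7
  seg 13: (-1.539,5.739) -> (-4.386,16.365), length = 11
  seg 14: (-4.386,16.365) -> (-4.744,15.431), length = 1
  seg 15: (-4.744,15.431) -> (-3.649,22.345), length = 7
Total = 122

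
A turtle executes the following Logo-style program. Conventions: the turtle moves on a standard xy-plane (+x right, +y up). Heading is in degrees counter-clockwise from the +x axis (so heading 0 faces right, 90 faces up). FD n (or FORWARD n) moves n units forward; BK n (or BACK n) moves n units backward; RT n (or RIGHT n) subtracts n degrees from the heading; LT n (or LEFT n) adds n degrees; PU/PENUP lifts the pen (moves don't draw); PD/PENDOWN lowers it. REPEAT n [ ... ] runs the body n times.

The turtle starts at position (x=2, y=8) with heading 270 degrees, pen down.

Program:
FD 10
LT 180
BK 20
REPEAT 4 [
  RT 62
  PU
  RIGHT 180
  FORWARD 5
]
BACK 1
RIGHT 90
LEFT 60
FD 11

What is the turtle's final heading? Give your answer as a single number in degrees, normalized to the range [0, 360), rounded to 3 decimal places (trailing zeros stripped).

Executing turtle program step by step:
Start: pos=(2,8), heading=270, pen down
FD 10: (2,8) -> (2,-2) [heading=270, draw]
LT 180: heading 270 -> 90
BK 20: (2,-2) -> (2,-22) [heading=90, draw]
REPEAT 4 [
  -- iteration 1/4 --
  RT 62: heading 90 -> 28
  PU: pen up
  RT 180: heading 28 -> 208
  FD 5: (2,-22) -> (-2.415,-24.347) [heading=208, move]
  -- iteration 2/4 --
  RT 62: heading 208 -> 146
  PU: pen up
  RT 180: heading 146 -> 326
  FD 5: (-2.415,-24.347) -> (1.73,-27.143) [heading=326, move]
  -- iteration 3/4 --
  RT 62: heading 326 -> 264
  PU: pen up
  RT 180: heading 264 -> 84
  FD 5: (1.73,-27.143) -> (2.253,-22.171) [heading=84, move]
  -- iteration 4/4 --
  RT 62: heading 84 -> 22
  PU: pen up
  RT 180: heading 22 -> 202
  FD 5: (2.253,-22.171) -> (-2.383,-24.044) [heading=202, move]
]
BK 1: (-2.383,-24.044) -> (-1.456,-23.669) [heading=202, move]
RT 90: heading 202 -> 112
LT 60: heading 112 -> 172
FD 11: (-1.456,-23.669) -> (-12.349,-22.138) [heading=172, move]
Final: pos=(-12.349,-22.138), heading=172, 2 segment(s) drawn

Answer: 172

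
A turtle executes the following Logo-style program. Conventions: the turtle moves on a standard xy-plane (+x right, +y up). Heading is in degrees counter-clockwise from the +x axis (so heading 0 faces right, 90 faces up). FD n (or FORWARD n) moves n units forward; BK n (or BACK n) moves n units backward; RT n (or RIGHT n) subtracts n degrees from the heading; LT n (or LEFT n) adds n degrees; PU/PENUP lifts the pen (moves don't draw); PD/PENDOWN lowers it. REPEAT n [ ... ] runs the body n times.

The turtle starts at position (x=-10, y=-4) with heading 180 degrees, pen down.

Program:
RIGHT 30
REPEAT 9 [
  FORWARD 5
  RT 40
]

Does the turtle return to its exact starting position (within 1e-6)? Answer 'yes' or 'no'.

Answer: yes

Derivation:
Executing turtle program step by step:
Start: pos=(-10,-4), heading=180, pen down
RT 30: heading 180 -> 150
REPEAT 9 [
  -- iteration 1/9 --
  FD 5: (-10,-4) -> (-14.33,-1.5) [heading=150, draw]
  RT 40: heading 150 -> 110
  -- iteration 2/9 --
  FD 5: (-14.33,-1.5) -> (-16.04,3.198) [heading=110, draw]
  RT 40: heading 110 -> 70
  -- iteration 3/9 --
  FD 5: (-16.04,3.198) -> (-14.33,7.897) [heading=70, draw]
  RT 40: heading 70 -> 30
  -- iteration 4/9 --
  FD 5: (-14.33,7.897) -> (-10,10.397) [heading=30, draw]
  RT 40: heading 30 -> 350
  -- iteration 5/9 --
  FD 5: (-10,10.397) -> (-5.076,9.529) [heading=350, draw]
  RT 40: heading 350 -> 310
  -- iteration 6/9 --
  FD 5: (-5.076,9.529) -> (-1.862,5.698) [heading=310, draw]
  RT 40: heading 310 -> 270
  -- iteration 7/9 --
  FD 5: (-1.862,5.698) -> (-1.862,0.698) [heading=270, draw]
  RT 40: heading 270 -> 230
  -- iteration 8/9 --
  FD 5: (-1.862,0.698) -> (-5.076,-3.132) [heading=230, draw]
  RT 40: heading 230 -> 190
  -- iteration 9/9 --
  FD 5: (-5.076,-3.132) -> (-10,-4) [heading=190, draw]
  RT 40: heading 190 -> 150
]
Final: pos=(-10,-4), heading=150, 9 segment(s) drawn

Start position: (-10, -4)
Final position: (-10, -4)
Distance = 0; < 1e-6 -> CLOSED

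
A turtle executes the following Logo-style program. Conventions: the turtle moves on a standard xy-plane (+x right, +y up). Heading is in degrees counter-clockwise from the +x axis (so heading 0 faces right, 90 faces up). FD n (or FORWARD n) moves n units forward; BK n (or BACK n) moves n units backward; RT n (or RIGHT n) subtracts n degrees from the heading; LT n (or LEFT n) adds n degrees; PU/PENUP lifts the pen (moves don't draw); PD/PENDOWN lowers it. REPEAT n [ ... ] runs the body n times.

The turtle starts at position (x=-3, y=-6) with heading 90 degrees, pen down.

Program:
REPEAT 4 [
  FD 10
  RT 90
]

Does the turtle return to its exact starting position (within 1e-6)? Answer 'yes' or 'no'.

Answer: yes

Derivation:
Executing turtle program step by step:
Start: pos=(-3,-6), heading=90, pen down
REPEAT 4 [
  -- iteration 1/4 --
  FD 10: (-3,-6) -> (-3,4) [heading=90, draw]
  RT 90: heading 90 -> 0
  -- iteration 2/4 --
  FD 10: (-3,4) -> (7,4) [heading=0, draw]
  RT 90: heading 0 -> 270
  -- iteration 3/4 --
  FD 10: (7,4) -> (7,-6) [heading=270, draw]
  RT 90: heading 270 -> 180
  -- iteration 4/4 --
  FD 10: (7,-6) -> (-3,-6) [heading=180, draw]
  RT 90: heading 180 -> 90
]
Final: pos=(-3,-6), heading=90, 4 segment(s) drawn

Start position: (-3, -6)
Final position: (-3, -6)
Distance = 0; < 1e-6 -> CLOSED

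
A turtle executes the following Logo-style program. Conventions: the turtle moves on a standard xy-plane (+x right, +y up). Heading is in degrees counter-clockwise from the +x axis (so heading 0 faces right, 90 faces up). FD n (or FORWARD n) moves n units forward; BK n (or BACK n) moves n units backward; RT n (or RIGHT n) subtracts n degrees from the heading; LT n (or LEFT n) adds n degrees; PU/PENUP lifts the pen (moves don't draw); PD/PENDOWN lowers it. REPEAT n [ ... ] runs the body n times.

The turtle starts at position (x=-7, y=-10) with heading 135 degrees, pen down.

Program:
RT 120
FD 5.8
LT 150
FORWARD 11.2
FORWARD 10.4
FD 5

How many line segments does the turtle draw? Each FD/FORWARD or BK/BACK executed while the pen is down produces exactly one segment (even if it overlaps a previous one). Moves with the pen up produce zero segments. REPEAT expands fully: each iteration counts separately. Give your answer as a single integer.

Answer: 4

Derivation:
Executing turtle program step by step:
Start: pos=(-7,-10), heading=135, pen down
RT 120: heading 135 -> 15
FD 5.8: (-7,-10) -> (-1.398,-8.499) [heading=15, draw]
LT 150: heading 15 -> 165
FD 11.2: (-1.398,-8.499) -> (-12.216,-5.6) [heading=165, draw]
FD 10.4: (-12.216,-5.6) -> (-22.262,-2.908) [heading=165, draw]
FD 5: (-22.262,-2.908) -> (-27.091,-1.614) [heading=165, draw]
Final: pos=(-27.091,-1.614), heading=165, 4 segment(s) drawn
Segments drawn: 4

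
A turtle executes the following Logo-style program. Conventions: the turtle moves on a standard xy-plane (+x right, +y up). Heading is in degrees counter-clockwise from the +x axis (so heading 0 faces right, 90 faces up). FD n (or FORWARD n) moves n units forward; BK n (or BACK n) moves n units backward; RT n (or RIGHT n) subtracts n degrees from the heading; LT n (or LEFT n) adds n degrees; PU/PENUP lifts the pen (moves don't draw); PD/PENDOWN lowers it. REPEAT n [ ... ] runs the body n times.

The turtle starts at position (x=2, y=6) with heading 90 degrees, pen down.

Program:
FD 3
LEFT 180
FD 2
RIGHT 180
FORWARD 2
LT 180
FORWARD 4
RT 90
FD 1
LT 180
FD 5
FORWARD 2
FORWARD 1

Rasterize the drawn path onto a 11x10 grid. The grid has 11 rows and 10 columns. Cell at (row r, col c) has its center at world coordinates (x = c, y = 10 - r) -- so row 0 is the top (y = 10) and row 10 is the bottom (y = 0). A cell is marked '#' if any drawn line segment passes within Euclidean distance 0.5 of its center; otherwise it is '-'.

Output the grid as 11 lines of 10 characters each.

Segment 0: (2,6) -> (2,9)
Segment 1: (2,9) -> (2,7)
Segment 2: (2,7) -> (2,9)
Segment 3: (2,9) -> (2,5)
Segment 4: (2,5) -> (1,5)
Segment 5: (1,5) -> (6,5)
Segment 6: (6,5) -> (8,5)
Segment 7: (8,5) -> (9,5)

Answer: ----------
--#-------
--#-------
--#-------
--#-------
-#########
----------
----------
----------
----------
----------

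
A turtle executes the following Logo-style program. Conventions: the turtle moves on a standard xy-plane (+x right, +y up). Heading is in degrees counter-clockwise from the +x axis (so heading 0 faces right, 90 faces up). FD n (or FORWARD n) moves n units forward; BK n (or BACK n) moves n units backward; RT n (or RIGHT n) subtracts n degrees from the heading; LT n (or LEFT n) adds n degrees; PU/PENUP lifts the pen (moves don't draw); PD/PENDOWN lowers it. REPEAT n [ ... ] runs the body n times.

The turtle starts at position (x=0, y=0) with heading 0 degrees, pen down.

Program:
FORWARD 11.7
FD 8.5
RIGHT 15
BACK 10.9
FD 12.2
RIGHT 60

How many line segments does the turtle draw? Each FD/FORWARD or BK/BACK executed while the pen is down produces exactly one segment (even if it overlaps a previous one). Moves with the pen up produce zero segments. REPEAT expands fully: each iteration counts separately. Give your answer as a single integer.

Executing turtle program step by step:
Start: pos=(0,0), heading=0, pen down
FD 11.7: (0,0) -> (11.7,0) [heading=0, draw]
FD 8.5: (11.7,0) -> (20.2,0) [heading=0, draw]
RT 15: heading 0 -> 345
BK 10.9: (20.2,0) -> (9.671,2.821) [heading=345, draw]
FD 12.2: (9.671,2.821) -> (21.456,-0.336) [heading=345, draw]
RT 60: heading 345 -> 285
Final: pos=(21.456,-0.336), heading=285, 4 segment(s) drawn
Segments drawn: 4

Answer: 4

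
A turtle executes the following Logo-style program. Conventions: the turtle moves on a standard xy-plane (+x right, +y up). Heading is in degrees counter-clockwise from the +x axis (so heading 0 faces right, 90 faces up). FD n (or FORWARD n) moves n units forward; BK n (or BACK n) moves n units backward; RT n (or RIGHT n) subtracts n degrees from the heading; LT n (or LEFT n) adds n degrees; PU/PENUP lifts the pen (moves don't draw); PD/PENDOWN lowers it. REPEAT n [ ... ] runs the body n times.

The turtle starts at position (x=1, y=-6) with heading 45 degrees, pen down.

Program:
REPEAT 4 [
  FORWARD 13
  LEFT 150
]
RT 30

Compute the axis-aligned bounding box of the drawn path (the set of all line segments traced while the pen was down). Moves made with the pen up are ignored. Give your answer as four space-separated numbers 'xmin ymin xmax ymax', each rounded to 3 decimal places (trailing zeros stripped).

Answer: -2.365 -6 10.192 5.655

Derivation:
Executing turtle program step by step:
Start: pos=(1,-6), heading=45, pen down
REPEAT 4 [
  -- iteration 1/4 --
  FD 13: (1,-6) -> (10.192,3.192) [heading=45, draw]
  LT 150: heading 45 -> 195
  -- iteration 2/4 --
  FD 13: (10.192,3.192) -> (-2.365,-0.172) [heading=195, draw]
  LT 150: heading 195 -> 345
  -- iteration 3/4 --
  FD 13: (-2.365,-0.172) -> (10.192,-3.537) [heading=345, draw]
  LT 150: heading 345 -> 135
  -- iteration 4/4 --
  FD 13: (10.192,-3.537) -> (1,5.655) [heading=135, draw]
  LT 150: heading 135 -> 285
]
RT 30: heading 285 -> 255
Final: pos=(1,5.655), heading=255, 4 segment(s) drawn

Segment endpoints: x in {-2.365, 1, 1, 10.192}, y in {-6, -3.537, -0.172, 3.192, 5.655}
xmin=-2.365, ymin=-6, xmax=10.192, ymax=5.655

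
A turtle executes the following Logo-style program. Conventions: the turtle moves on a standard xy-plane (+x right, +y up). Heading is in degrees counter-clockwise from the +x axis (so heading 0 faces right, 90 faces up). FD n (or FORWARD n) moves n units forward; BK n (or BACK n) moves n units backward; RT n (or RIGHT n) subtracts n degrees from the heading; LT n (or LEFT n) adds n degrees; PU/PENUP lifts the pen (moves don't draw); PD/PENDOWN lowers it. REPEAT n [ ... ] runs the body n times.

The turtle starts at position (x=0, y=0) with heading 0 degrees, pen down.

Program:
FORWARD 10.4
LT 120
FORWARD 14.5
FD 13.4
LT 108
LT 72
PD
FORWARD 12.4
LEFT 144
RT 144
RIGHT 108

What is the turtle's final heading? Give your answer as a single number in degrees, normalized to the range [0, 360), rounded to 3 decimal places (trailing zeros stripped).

Answer: 192

Derivation:
Executing turtle program step by step:
Start: pos=(0,0), heading=0, pen down
FD 10.4: (0,0) -> (10.4,0) [heading=0, draw]
LT 120: heading 0 -> 120
FD 14.5: (10.4,0) -> (3.15,12.557) [heading=120, draw]
FD 13.4: (3.15,12.557) -> (-3.55,24.162) [heading=120, draw]
LT 108: heading 120 -> 228
LT 72: heading 228 -> 300
PD: pen down
FD 12.4: (-3.55,24.162) -> (2.65,13.423) [heading=300, draw]
LT 144: heading 300 -> 84
RT 144: heading 84 -> 300
RT 108: heading 300 -> 192
Final: pos=(2.65,13.423), heading=192, 4 segment(s) drawn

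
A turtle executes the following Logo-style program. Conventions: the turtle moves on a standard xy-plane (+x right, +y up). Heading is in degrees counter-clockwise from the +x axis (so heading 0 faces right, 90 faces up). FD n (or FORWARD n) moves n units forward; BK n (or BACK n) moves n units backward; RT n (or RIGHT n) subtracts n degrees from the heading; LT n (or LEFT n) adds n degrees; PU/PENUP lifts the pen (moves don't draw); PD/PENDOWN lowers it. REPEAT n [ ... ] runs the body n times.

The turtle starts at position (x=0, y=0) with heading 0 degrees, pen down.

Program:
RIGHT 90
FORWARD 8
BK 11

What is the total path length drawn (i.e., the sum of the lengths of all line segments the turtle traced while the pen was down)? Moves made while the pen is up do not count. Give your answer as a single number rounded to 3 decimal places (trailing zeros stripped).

Answer: 19

Derivation:
Executing turtle program step by step:
Start: pos=(0,0), heading=0, pen down
RT 90: heading 0 -> 270
FD 8: (0,0) -> (0,-8) [heading=270, draw]
BK 11: (0,-8) -> (0,3) [heading=270, draw]
Final: pos=(0,3), heading=270, 2 segment(s) drawn

Segment lengths:
  seg 1: (0,0) -> (0,-8), length = 8
  seg 2: (0,-8) -> (0,3), length = 11
Total = 19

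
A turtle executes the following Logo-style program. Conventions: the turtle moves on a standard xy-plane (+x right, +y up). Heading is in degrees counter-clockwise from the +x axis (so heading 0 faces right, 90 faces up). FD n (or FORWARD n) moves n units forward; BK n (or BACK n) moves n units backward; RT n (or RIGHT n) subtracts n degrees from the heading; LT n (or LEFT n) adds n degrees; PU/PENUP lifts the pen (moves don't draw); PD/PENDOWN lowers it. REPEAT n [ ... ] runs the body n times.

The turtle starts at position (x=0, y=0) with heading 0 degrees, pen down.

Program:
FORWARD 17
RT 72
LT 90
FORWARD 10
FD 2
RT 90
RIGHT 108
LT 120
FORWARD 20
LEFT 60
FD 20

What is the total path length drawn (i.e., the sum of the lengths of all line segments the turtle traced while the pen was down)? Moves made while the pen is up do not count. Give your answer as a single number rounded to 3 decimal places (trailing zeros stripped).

Answer: 69

Derivation:
Executing turtle program step by step:
Start: pos=(0,0), heading=0, pen down
FD 17: (0,0) -> (17,0) [heading=0, draw]
RT 72: heading 0 -> 288
LT 90: heading 288 -> 18
FD 10: (17,0) -> (26.511,3.09) [heading=18, draw]
FD 2: (26.511,3.09) -> (28.413,3.708) [heading=18, draw]
RT 90: heading 18 -> 288
RT 108: heading 288 -> 180
LT 120: heading 180 -> 300
FD 20: (28.413,3.708) -> (38.413,-13.612) [heading=300, draw]
LT 60: heading 300 -> 0
FD 20: (38.413,-13.612) -> (58.413,-13.612) [heading=0, draw]
Final: pos=(58.413,-13.612), heading=0, 5 segment(s) drawn

Segment lengths:
  seg 1: (0,0) -> (17,0), length = 17
  seg 2: (17,0) -> (26.511,3.09), length = 10
  seg 3: (26.511,3.09) -> (28.413,3.708), length = 2
  seg 4: (28.413,3.708) -> (38.413,-13.612), length = 20
  seg 5: (38.413,-13.612) -> (58.413,-13.612), length = 20
Total = 69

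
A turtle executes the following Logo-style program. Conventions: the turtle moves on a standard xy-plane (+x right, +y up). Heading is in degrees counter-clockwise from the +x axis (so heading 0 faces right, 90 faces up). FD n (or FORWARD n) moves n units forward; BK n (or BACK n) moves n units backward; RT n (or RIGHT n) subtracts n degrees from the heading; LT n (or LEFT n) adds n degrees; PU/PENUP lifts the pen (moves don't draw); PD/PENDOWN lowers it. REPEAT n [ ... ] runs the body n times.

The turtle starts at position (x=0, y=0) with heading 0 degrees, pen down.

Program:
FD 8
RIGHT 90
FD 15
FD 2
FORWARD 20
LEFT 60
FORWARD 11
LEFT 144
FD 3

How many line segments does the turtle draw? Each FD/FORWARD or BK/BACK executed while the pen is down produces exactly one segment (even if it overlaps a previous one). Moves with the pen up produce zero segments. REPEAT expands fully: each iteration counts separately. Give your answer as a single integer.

Executing turtle program step by step:
Start: pos=(0,0), heading=0, pen down
FD 8: (0,0) -> (8,0) [heading=0, draw]
RT 90: heading 0 -> 270
FD 15: (8,0) -> (8,-15) [heading=270, draw]
FD 2: (8,-15) -> (8,-17) [heading=270, draw]
FD 20: (8,-17) -> (8,-37) [heading=270, draw]
LT 60: heading 270 -> 330
FD 11: (8,-37) -> (17.526,-42.5) [heading=330, draw]
LT 144: heading 330 -> 114
FD 3: (17.526,-42.5) -> (16.306,-39.759) [heading=114, draw]
Final: pos=(16.306,-39.759), heading=114, 6 segment(s) drawn
Segments drawn: 6

Answer: 6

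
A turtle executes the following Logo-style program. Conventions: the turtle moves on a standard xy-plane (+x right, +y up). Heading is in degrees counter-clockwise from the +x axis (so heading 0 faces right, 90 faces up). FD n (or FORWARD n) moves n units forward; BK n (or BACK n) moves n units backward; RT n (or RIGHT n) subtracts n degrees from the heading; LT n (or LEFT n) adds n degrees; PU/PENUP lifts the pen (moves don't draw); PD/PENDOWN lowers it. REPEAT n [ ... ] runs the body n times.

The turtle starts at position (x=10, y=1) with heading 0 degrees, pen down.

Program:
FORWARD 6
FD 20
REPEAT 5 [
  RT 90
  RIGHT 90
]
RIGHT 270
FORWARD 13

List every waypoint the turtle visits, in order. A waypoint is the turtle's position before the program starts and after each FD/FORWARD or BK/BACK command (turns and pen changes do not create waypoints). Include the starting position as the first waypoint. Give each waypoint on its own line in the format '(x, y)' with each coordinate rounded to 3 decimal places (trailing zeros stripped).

Executing turtle program step by step:
Start: pos=(10,1), heading=0, pen down
FD 6: (10,1) -> (16,1) [heading=0, draw]
FD 20: (16,1) -> (36,1) [heading=0, draw]
REPEAT 5 [
  -- iteration 1/5 --
  RT 90: heading 0 -> 270
  RT 90: heading 270 -> 180
  -- iteration 2/5 --
  RT 90: heading 180 -> 90
  RT 90: heading 90 -> 0
  -- iteration 3/5 --
  RT 90: heading 0 -> 270
  RT 90: heading 270 -> 180
  -- iteration 4/5 --
  RT 90: heading 180 -> 90
  RT 90: heading 90 -> 0
  -- iteration 5/5 --
  RT 90: heading 0 -> 270
  RT 90: heading 270 -> 180
]
RT 270: heading 180 -> 270
FD 13: (36,1) -> (36,-12) [heading=270, draw]
Final: pos=(36,-12), heading=270, 3 segment(s) drawn
Waypoints (4 total):
(10, 1)
(16, 1)
(36, 1)
(36, -12)

Answer: (10, 1)
(16, 1)
(36, 1)
(36, -12)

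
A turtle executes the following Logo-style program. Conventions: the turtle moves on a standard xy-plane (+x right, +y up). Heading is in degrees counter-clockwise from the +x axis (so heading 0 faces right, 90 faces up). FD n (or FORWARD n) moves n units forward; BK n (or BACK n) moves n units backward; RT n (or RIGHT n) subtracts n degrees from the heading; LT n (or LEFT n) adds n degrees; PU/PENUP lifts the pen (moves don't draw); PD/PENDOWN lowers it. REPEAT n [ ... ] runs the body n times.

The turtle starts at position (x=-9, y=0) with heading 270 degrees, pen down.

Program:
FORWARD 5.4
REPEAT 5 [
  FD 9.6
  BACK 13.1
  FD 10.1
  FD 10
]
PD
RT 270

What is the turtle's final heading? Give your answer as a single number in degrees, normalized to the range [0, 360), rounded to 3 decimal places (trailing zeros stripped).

Answer: 0

Derivation:
Executing turtle program step by step:
Start: pos=(-9,0), heading=270, pen down
FD 5.4: (-9,0) -> (-9,-5.4) [heading=270, draw]
REPEAT 5 [
  -- iteration 1/5 --
  FD 9.6: (-9,-5.4) -> (-9,-15) [heading=270, draw]
  BK 13.1: (-9,-15) -> (-9,-1.9) [heading=270, draw]
  FD 10.1: (-9,-1.9) -> (-9,-12) [heading=270, draw]
  FD 10: (-9,-12) -> (-9,-22) [heading=270, draw]
  -- iteration 2/5 --
  FD 9.6: (-9,-22) -> (-9,-31.6) [heading=270, draw]
  BK 13.1: (-9,-31.6) -> (-9,-18.5) [heading=270, draw]
  FD 10.1: (-9,-18.5) -> (-9,-28.6) [heading=270, draw]
  FD 10: (-9,-28.6) -> (-9,-38.6) [heading=270, draw]
  -- iteration 3/5 --
  FD 9.6: (-9,-38.6) -> (-9,-48.2) [heading=270, draw]
  BK 13.1: (-9,-48.2) -> (-9,-35.1) [heading=270, draw]
  FD 10.1: (-9,-35.1) -> (-9,-45.2) [heading=270, draw]
  FD 10: (-9,-45.2) -> (-9,-55.2) [heading=270, draw]
  -- iteration 4/5 --
  FD 9.6: (-9,-55.2) -> (-9,-64.8) [heading=270, draw]
  BK 13.1: (-9,-64.8) -> (-9,-51.7) [heading=270, draw]
  FD 10.1: (-9,-51.7) -> (-9,-61.8) [heading=270, draw]
  FD 10: (-9,-61.8) -> (-9,-71.8) [heading=270, draw]
  -- iteration 5/5 --
  FD 9.6: (-9,-71.8) -> (-9,-81.4) [heading=270, draw]
  BK 13.1: (-9,-81.4) -> (-9,-68.3) [heading=270, draw]
  FD 10.1: (-9,-68.3) -> (-9,-78.4) [heading=270, draw]
  FD 10: (-9,-78.4) -> (-9,-88.4) [heading=270, draw]
]
PD: pen down
RT 270: heading 270 -> 0
Final: pos=(-9,-88.4), heading=0, 21 segment(s) drawn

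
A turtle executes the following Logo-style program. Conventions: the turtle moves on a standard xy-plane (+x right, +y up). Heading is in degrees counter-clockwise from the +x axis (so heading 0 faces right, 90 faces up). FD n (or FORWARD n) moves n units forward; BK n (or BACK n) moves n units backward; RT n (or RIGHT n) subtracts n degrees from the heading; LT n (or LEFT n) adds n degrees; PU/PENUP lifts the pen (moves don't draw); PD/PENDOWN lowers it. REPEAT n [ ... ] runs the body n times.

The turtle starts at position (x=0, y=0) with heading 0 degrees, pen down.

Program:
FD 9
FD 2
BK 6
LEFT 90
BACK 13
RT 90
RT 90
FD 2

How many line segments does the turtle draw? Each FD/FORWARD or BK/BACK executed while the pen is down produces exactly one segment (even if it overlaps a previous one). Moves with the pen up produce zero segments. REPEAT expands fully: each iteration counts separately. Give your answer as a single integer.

Answer: 5

Derivation:
Executing turtle program step by step:
Start: pos=(0,0), heading=0, pen down
FD 9: (0,0) -> (9,0) [heading=0, draw]
FD 2: (9,0) -> (11,0) [heading=0, draw]
BK 6: (11,0) -> (5,0) [heading=0, draw]
LT 90: heading 0 -> 90
BK 13: (5,0) -> (5,-13) [heading=90, draw]
RT 90: heading 90 -> 0
RT 90: heading 0 -> 270
FD 2: (5,-13) -> (5,-15) [heading=270, draw]
Final: pos=(5,-15), heading=270, 5 segment(s) drawn
Segments drawn: 5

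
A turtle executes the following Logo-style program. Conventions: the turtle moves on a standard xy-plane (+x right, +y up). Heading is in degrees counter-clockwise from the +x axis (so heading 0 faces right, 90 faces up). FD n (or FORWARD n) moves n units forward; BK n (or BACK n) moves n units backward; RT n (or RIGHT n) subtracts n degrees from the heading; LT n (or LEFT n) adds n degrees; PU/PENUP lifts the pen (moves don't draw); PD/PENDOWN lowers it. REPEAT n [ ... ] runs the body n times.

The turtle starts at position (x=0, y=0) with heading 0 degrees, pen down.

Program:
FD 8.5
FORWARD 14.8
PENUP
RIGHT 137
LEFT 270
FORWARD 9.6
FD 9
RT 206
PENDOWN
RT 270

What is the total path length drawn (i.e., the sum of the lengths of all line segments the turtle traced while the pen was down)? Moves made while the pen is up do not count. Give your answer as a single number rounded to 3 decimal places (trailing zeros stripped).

Answer: 23.3

Derivation:
Executing turtle program step by step:
Start: pos=(0,0), heading=0, pen down
FD 8.5: (0,0) -> (8.5,0) [heading=0, draw]
FD 14.8: (8.5,0) -> (23.3,0) [heading=0, draw]
PU: pen up
RT 137: heading 0 -> 223
LT 270: heading 223 -> 133
FD 9.6: (23.3,0) -> (16.753,7.021) [heading=133, move]
FD 9: (16.753,7.021) -> (10.615,13.603) [heading=133, move]
RT 206: heading 133 -> 287
PD: pen down
RT 270: heading 287 -> 17
Final: pos=(10.615,13.603), heading=17, 2 segment(s) drawn

Segment lengths:
  seg 1: (0,0) -> (8.5,0), length = 8.5
  seg 2: (8.5,0) -> (23.3,0), length = 14.8
Total = 23.3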